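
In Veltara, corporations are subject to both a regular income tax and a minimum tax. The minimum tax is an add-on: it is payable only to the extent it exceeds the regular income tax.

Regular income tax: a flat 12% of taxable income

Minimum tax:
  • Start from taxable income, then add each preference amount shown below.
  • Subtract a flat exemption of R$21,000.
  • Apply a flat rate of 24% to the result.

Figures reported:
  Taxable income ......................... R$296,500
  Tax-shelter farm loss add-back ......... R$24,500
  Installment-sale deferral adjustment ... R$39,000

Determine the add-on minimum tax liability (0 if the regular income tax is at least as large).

R$45,780

Minimum tax:
  Adjusted income: R$296,500 + R$24,500 + R$39,000 = R$360,000
  Less exemption R$21,000 → base R$339,000
  R$339,000 × 24% = R$81,360

Regular income tax:
  R$296,500 × 12% = R$35,580

Excess of minimum tax over regular income tax: R$81,360 − R$35,580 = R$45,780.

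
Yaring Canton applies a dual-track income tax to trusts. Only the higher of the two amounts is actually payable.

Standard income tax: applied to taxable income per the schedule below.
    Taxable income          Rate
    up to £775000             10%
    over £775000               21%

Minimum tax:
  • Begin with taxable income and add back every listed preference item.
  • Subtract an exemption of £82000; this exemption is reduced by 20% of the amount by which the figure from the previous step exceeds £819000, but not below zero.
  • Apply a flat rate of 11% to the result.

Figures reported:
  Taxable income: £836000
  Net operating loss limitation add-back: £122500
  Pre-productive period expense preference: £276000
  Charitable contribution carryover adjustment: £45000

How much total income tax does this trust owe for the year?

Standard income tax:
  £775000 × 10% = £77500
  £61000 × 21% = £12810
  → £90310

Minimum tax:
  Adjusted income: £836000 + £122500 + £276000 + £45000 = £1279500
  Exemption: 20% × (£1279500 − £819000) = £92100 ≥ £82000, so the exemption is fully phased out
  Base: £1279500 − £0 = £1279500
  £1279500 × 11% = £140745

£140745 > £90310, so the minimum tax is the binding amount.

£140745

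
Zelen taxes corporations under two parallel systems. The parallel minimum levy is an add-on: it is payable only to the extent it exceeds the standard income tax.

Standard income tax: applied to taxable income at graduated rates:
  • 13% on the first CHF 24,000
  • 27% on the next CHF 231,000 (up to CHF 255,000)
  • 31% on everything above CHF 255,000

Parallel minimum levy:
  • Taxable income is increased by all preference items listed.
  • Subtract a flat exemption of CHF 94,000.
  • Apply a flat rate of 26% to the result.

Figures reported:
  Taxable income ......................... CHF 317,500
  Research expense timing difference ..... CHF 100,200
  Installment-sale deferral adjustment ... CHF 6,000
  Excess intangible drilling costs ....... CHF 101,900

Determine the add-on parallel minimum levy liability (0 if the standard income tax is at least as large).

Standard income tax:
  CHF 24,000 × 13% = CHF 3,120
  CHF 231,000 × 27% = CHF 62,370
  CHF 62,500 × 31% = CHF 19,375
  → CHF 84,865

Parallel minimum levy:
  Adjusted income: CHF 317,500 + CHF 100,200 + CHF 6,000 + CHF 101,900 = CHF 525,600
  Less exemption CHF 94,000 → base CHF 431,600
  CHF 431,600 × 26% = CHF 112,216

Excess of parallel minimum levy over standard income tax: CHF 112,216 − CHF 84,865 = CHF 27,351.

CHF 27,351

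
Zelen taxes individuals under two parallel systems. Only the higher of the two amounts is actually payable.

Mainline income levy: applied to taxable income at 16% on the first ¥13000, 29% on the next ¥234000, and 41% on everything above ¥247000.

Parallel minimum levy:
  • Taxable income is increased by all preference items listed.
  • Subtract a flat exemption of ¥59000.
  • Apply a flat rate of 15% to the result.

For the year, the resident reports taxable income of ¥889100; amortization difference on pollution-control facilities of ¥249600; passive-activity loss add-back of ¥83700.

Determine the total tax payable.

¥333201

Parallel minimum levy:
  Adjusted income: ¥889100 + ¥249600 + ¥83700 = ¥1222400
  Less exemption ¥59000 → base ¥1163400
  ¥1163400 × 15% = ¥174510

Mainline income levy:
  ¥13000 × 16% = ¥2080
  ¥234000 × 29% = ¥67860
  ¥642100 × 41% = ¥263261
  → ¥333201

¥333201 > ¥174510, so the mainline income levy governs.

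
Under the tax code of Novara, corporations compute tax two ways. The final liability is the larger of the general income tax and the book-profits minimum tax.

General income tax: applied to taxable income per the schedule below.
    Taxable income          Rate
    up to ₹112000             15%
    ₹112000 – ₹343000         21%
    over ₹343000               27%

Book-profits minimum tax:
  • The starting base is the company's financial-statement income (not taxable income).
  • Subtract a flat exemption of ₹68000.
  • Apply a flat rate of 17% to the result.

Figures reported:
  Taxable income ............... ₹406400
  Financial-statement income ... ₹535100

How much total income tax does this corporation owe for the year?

₹82428

Book-profits minimum tax:
  Base (financial-statement income): ₹535100
  Less exemption ₹68000 → base ₹467100
  ₹467100 × 17% = ₹79407

General income tax:
  ₹112000 × 15% = ₹16800
  ₹231000 × 21% = ₹48510
  ₹63400 × 27% = ₹17118
  → ₹82428

₹82428 > ₹79407, so the general income tax governs.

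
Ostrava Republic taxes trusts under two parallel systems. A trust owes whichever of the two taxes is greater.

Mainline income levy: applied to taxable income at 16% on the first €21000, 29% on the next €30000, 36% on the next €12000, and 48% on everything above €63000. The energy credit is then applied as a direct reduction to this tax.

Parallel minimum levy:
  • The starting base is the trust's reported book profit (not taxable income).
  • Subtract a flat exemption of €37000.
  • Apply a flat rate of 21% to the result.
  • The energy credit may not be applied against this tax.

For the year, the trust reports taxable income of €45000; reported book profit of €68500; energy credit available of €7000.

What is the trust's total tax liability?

Mainline income levy:
  €21000 × 16% = €3360
  €24000 × 29% = €6960
  → €10320
  Less energy credit €7000 → €3320

Parallel minimum levy:
  Base (reported book profit): €68500
  Less exemption €37000 → base €31500
  €31500 × 21% = €6615

€6615 > €3320, so the parallel minimum levy is the binding amount.

€6615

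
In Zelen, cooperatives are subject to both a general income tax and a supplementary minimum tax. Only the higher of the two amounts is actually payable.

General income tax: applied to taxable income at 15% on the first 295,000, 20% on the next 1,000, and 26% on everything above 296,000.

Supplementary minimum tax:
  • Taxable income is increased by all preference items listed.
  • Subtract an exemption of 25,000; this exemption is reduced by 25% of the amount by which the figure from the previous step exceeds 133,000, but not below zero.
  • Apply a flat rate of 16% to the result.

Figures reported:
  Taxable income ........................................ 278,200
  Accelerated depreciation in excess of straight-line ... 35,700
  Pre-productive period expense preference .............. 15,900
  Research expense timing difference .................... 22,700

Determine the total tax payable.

56,400

General income tax:
  278,200 × 15% = 41,730

Supplementary minimum tax:
  Adjusted income: 278,200 + 35,700 + 15,900 + 22,700 = 352,500
  Exemption: 25% × (352,500 − 133,000) = 54,875 ≥ 25,000, so the exemption is fully phased out
  Base: 352,500 − 0 = 352,500
  352,500 × 16% = 56,400

56,400 > 41,730, so the supplementary minimum tax is the binding amount.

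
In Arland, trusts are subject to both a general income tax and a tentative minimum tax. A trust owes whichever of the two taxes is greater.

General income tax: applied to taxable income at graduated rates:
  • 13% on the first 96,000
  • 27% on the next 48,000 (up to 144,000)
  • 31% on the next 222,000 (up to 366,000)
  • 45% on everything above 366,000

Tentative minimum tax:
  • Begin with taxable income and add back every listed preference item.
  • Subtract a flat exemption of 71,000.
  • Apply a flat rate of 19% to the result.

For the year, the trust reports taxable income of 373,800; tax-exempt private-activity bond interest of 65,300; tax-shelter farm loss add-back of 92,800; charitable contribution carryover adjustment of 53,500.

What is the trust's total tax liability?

97,770

General income tax:
  96,000 × 13% = 12,480
  48,000 × 27% = 12,960
  222,000 × 31% = 68,820
  7,800 × 45% = 3,510
  → 97,770

Tentative minimum tax:
  Adjusted income: 373,800 + 65,300 + 92,800 + 53,500 = 585,400
  Less exemption 71,000 → base 514,400
  514,400 × 19% = 97,736

97,770 > 97,736, so the general income tax governs.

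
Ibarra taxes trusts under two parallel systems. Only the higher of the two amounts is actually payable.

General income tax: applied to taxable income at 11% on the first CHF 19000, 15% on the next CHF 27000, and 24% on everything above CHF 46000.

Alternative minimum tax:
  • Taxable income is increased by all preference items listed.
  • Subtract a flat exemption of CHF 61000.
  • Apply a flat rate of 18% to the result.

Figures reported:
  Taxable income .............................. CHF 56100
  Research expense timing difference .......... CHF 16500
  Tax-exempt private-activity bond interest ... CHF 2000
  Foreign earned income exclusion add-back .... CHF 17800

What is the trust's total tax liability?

CHF 8564

General income tax:
  CHF 19000 × 11% = CHF 2090
  CHF 27000 × 15% = CHF 4050
  CHF 10100 × 24% = CHF 2424
  → CHF 8564

Alternative minimum tax:
  Adjusted income: CHF 56100 + CHF 16500 + CHF 2000 + CHF 17800 = CHF 92400
  Less exemption CHF 61000 → base CHF 31400
  CHF 31400 × 18% = CHF 5652

CHF 8564 > CHF 5652, so the general income tax governs.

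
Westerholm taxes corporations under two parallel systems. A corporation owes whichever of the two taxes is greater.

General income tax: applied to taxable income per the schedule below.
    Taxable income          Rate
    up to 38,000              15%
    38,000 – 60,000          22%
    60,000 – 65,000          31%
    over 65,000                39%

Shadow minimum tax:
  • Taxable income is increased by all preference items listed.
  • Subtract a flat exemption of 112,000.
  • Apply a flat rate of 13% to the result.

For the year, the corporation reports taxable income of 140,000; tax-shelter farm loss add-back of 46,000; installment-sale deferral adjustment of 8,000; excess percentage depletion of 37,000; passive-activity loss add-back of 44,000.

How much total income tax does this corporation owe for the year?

Shadow minimum tax:
  Adjusted income: 140,000 + 46,000 + 8,000 + 37,000 + 44,000 = 275,000
  Less exemption 112,000 → base 163,000
  163,000 × 13% = 21,190

General income tax:
  38,000 × 15% = 5,700
  22,000 × 22% = 4,840
  5,000 × 31% = 1,550
  75,000 × 39% = 29,250
  → 41,340

41,340 > 21,190, so the general income tax governs.

41,340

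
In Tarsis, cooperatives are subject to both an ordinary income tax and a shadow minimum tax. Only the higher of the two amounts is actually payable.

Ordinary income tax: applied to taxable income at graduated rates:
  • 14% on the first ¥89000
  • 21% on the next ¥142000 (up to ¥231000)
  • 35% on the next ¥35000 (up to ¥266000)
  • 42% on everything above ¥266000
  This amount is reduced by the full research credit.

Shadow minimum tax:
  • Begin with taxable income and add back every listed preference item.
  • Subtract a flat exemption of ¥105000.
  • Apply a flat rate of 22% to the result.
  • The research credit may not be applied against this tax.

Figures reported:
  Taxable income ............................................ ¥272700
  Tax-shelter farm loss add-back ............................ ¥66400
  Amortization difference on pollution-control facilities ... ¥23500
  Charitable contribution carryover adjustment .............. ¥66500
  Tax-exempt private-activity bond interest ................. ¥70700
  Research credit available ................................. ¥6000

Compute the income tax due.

Shadow minimum tax:
  Adjusted income: ¥272700 + ¥66400 + ¥23500 + ¥66500 + ¥70700 = ¥499800
  Less exemption ¥105000 → base ¥394800
  ¥394800 × 22% = ¥86856

Ordinary income tax:
  ¥89000 × 14% = ¥12460
  ¥142000 × 21% = ¥29820
  ¥35000 × 35% = ¥12250
  ¥6700 × 42% = ¥2814
  → ¥57344
  Less research credit ¥6000 → ¥51344

¥86856 > ¥51344, so the shadow minimum tax is the binding amount.

¥86856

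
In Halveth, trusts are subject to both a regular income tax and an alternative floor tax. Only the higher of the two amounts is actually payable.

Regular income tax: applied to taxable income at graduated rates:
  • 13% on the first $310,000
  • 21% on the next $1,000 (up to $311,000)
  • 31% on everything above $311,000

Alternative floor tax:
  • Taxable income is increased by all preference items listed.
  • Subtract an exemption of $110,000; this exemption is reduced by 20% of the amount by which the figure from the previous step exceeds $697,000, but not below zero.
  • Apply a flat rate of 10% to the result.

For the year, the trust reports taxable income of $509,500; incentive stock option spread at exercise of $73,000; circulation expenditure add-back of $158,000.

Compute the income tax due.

$102,045

Alternative floor tax:
  Adjusted income: $509,500 + $73,000 + $158,000 = $740,500
  Exemption: $110,000 − 20% × ($740,500 − $697,000) = $110,000 − $8,700 = $101,300
  Base: $740,500 − $101,300 = $639,200
  $639,200 × 10% = $63,920

Regular income tax:
  $310,000 × 13% = $40,300
  $1,000 × 21% = $210
  $198,500 × 31% = $61,535
  → $102,045

$102,045 > $63,920, so the regular income tax governs.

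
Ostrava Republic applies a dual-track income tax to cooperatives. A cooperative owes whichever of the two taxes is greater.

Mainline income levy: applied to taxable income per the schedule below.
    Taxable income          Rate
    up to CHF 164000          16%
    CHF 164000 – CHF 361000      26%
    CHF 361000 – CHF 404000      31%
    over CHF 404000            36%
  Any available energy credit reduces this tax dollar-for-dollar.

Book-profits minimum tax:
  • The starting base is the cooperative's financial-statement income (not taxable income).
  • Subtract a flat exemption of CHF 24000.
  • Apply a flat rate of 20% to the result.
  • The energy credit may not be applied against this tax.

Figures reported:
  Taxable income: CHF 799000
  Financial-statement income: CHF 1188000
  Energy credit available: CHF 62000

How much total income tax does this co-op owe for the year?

CHF 232800

Mainline income levy:
  CHF 164000 × 16% = CHF 26240
  CHF 197000 × 26% = CHF 51220
  CHF 43000 × 31% = CHF 13330
  CHF 395000 × 36% = CHF 142200
  → CHF 232990
  Less energy credit CHF 62000 → CHF 170990

Book-profits minimum tax:
  Base (financial-statement income): CHF 1188000
  Less exemption CHF 24000 → base CHF 1164000
  CHF 1164000 × 20% = CHF 232800

CHF 232800 > CHF 170990, so the book-profits minimum tax is the binding amount.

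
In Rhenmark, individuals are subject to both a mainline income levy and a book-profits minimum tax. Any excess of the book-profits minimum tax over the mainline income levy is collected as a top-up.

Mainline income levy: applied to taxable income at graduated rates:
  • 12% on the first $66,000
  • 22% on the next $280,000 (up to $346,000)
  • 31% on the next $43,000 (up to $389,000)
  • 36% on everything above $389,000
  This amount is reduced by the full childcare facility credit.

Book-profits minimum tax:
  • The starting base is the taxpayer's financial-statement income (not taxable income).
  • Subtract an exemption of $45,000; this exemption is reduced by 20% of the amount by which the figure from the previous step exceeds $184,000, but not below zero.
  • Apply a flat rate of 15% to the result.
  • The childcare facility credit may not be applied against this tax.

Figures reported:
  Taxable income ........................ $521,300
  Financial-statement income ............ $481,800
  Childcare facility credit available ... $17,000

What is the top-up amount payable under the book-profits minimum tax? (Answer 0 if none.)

Mainline income levy:
  $66,000 × 12% = $7,920
  $280,000 × 22% = $61,600
  $43,000 × 31% = $13,330
  $132,300 × 36% = $47,628
  → $130,478
  Less childcare facility credit $17,000 → $113,478

Book-profits minimum tax:
  Base (financial-statement income): $481,800
  Exemption: 20% × ($481,800 − $184,000) = $59,560 ≥ $45,000, so the exemption is fully phased out
  Base: $481,800 − $0 = $481,800
  $481,800 × 15% = $72,270

$72,270 ≤ $113,478, so no add-on is due.

$0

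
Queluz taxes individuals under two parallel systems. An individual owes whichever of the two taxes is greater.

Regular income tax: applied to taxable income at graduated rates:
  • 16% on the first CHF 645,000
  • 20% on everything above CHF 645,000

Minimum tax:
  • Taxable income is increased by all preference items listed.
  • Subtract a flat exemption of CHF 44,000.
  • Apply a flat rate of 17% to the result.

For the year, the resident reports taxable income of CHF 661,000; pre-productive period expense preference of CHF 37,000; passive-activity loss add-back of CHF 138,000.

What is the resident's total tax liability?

Minimum tax:
  Adjusted income: CHF 661,000 + CHF 37,000 + CHF 138,000 = CHF 836,000
  Less exemption CHF 44,000 → base CHF 792,000
  CHF 792,000 × 17% = CHF 134,640

Regular income tax:
  CHF 645,000 × 16% = CHF 103,200
  CHF 16,000 × 20% = CHF 3,200
  → CHF 106,400

CHF 134,640 > CHF 106,400, so the minimum tax is the binding amount.

CHF 134,640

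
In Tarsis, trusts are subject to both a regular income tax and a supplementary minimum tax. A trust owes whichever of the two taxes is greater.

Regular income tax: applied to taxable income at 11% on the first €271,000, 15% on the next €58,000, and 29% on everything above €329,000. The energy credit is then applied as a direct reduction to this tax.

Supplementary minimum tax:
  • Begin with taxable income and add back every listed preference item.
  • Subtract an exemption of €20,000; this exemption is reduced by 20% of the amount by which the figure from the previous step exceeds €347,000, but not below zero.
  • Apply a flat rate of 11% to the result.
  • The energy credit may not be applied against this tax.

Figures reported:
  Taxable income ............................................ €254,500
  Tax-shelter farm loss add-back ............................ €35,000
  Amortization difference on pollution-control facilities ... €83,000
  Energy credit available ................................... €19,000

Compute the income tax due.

€39,336

Supplementary minimum tax:
  Adjusted income: €254,500 + €35,000 + €83,000 = €372,500
  Exemption: €20,000 − 20% × (€372,500 − €347,000) = €20,000 − €5,100 = €14,900
  Base: €372,500 − €14,900 = €357,600
  €357,600 × 11% = €39,336

Regular income tax:
  €254,500 × 11% = €27,995
  Less energy credit €19,000 → €8,995

€39,336 > €8,995, so the supplementary minimum tax is the binding amount.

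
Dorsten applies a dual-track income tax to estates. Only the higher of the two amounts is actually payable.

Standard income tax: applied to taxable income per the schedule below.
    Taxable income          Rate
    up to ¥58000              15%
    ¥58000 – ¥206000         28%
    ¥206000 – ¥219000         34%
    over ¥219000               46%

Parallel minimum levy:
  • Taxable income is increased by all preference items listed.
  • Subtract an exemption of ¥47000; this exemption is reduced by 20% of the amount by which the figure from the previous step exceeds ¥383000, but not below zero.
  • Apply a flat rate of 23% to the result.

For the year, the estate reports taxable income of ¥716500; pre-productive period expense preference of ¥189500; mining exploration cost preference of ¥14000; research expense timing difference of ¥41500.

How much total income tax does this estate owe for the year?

Parallel minimum levy:
  Adjusted income: ¥716500 + ¥189500 + ¥14000 + ¥41500 = ¥961500
  Exemption: 20% × (¥961500 − ¥383000) = ¥115700 ≥ ¥47000, so the exemption is fully phased out
  Base: ¥961500 − ¥0 = ¥961500
  ¥961500 × 23% = ¥221145

Standard income tax:
  ¥58000 × 15% = ¥8700
  ¥148000 × 28% = ¥41440
  ¥13000 × 34% = ¥4420
  ¥497500 × 46% = ¥228850
  → ¥283410

¥283410 > ¥221145, so the standard income tax governs.

¥283410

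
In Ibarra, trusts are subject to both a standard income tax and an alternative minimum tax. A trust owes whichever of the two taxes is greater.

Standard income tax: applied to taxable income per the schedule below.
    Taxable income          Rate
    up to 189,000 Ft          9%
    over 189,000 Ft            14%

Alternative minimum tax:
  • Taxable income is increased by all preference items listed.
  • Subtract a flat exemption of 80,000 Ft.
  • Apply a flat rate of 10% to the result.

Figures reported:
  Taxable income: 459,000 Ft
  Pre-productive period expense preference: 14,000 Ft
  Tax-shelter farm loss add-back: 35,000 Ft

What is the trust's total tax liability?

54,810 Ft

Standard income tax:
  189,000 Ft × 9% = 17,010 Ft
  270,000 Ft × 14% = 37,800 Ft
  → 54,810 Ft

Alternative minimum tax:
  Adjusted income: 459,000 Ft + 14,000 Ft + 35,000 Ft = 508,000 Ft
  Less exemption 80,000 Ft → base 428,000 Ft
  428,000 Ft × 10% = 42,800 Ft

54,810 Ft > 42,800 Ft, so the standard income tax governs.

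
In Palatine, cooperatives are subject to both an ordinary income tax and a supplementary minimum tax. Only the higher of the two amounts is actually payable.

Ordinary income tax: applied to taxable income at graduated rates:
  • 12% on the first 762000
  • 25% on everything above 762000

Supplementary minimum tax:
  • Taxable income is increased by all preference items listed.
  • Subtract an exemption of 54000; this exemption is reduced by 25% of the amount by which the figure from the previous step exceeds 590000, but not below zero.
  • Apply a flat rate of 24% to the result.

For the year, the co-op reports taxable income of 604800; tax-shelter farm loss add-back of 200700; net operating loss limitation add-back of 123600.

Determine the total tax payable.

Supplementary minimum tax:
  Adjusted income: 604800 + 200700 + 123600 = 929100
  Exemption: 25% × (929100 − 590000) = 84775 ≥ 54000, so the exemption is fully phased out
  Base: 929100 − 0 = 929100
  929100 × 24% = 222984

Ordinary income tax:
  604800 × 12% = 72576

222984 > 72576, so the supplementary minimum tax is the binding amount.

222984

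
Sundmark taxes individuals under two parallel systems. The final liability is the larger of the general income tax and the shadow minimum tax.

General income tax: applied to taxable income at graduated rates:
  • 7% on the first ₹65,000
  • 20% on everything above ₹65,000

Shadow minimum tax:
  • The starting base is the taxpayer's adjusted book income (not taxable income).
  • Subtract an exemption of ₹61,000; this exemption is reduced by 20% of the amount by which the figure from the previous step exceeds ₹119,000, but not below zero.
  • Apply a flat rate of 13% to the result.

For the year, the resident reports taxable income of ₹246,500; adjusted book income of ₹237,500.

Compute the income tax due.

Shadow minimum tax:
  Base (adjusted book income): ₹237,500
  Exemption: ₹61,000 − 20% × (₹237,500 − ₹119,000) = ₹61,000 − ₹23,700 = ₹37,300
  Base: ₹237,500 − ₹37,300 = ₹200,200
  ₹200,200 × 13% = ₹26,026

General income tax:
  ₹65,000 × 7% = ₹4,550
  ₹181,500 × 20% = ₹36,300
  → ₹40,850

₹40,850 > ₹26,026, so the general income tax governs.

₹40,850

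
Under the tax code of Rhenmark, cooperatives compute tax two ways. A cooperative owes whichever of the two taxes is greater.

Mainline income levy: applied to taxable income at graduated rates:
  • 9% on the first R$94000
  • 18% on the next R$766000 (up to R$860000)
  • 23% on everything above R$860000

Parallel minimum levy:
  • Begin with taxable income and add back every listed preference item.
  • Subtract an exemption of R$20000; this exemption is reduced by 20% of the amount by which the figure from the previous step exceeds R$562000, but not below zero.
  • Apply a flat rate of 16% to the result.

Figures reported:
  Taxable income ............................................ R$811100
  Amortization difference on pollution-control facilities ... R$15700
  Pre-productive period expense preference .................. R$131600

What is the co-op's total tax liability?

Mainline income levy:
  R$94000 × 9% = R$8460
  R$717100 × 18% = R$129078
  → R$137538

Parallel minimum levy:
  Adjusted income: R$811100 + R$15700 + R$131600 = R$958400
  Exemption: 20% × (R$958400 − R$562000) = R$79280 ≥ R$20000, so the exemption is fully phased out
  Base: R$958400 − R$0 = R$958400
  R$958400 × 16% = R$153344

R$153344 > R$137538, so the parallel minimum levy is the binding amount.

R$153344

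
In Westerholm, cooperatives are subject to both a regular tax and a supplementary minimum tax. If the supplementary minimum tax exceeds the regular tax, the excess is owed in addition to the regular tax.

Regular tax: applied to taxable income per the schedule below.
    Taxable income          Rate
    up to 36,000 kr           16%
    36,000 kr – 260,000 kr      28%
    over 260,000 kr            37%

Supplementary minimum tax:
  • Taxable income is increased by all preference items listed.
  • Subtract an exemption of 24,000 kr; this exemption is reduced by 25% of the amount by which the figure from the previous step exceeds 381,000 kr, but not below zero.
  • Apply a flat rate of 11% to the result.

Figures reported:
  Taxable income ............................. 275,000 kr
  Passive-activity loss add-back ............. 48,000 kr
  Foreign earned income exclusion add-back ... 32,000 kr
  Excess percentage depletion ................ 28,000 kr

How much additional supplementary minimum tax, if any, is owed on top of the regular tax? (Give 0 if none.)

Supplementary minimum tax:
  Adjusted income: 275,000 kr + 48,000 kr + 32,000 kr + 28,000 kr = 383,000 kr
  Exemption: 24,000 kr − 25% × (383,000 kr − 381,000 kr) = 24,000 kr − 500 kr = 23,500 kr
  Base: 383,000 kr − 23,500 kr = 359,500 kr
  359,500 kr × 11% = 39,545 kr

Regular tax:
  36,000 kr × 16% = 5,760 kr
  224,000 kr × 28% = 62,720 kr
  15,000 kr × 37% = 5,550 kr
  → 74,030 kr

39,545 kr ≤ 74,030 kr, so no add-on is due.

0 kr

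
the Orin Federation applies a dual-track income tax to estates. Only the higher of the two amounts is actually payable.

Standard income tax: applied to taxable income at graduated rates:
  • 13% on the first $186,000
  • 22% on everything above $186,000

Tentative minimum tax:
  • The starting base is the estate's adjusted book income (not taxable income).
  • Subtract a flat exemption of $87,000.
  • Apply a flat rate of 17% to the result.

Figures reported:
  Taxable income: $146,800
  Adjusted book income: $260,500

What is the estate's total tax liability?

$29,495

Tentative minimum tax:
  Base (adjusted book income): $260,500
  Less exemption $87,000 → base $173,500
  $173,500 × 17% = $29,495

Standard income tax:
  $146,800 × 13% = $19,084

$29,495 > $19,084, so the tentative minimum tax is the binding amount.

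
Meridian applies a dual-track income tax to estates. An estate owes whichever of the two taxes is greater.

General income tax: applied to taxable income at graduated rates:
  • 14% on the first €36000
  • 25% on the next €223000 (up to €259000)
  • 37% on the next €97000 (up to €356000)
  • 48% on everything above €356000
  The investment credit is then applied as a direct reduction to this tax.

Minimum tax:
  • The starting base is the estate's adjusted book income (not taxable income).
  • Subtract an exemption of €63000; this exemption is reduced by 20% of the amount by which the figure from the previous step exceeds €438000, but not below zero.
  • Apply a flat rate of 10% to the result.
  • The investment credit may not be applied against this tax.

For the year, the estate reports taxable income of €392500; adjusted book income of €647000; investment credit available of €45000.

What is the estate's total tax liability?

€69200

General income tax:
  €36000 × 14% = €5040
  €223000 × 25% = €55750
  €97000 × 37% = €35890
  €36500 × 48% = €17520
  → €114200
  Less investment credit €45000 → €69200

Minimum tax:
  Base (adjusted book income): €647000
  Exemption: €63000 − 20% × (€647000 − €438000) = €63000 − €41800 = €21200
  Base: €647000 − €21200 = €625800
  €625800 × 10% = €62580

€69200 > €62580, so the general income tax governs.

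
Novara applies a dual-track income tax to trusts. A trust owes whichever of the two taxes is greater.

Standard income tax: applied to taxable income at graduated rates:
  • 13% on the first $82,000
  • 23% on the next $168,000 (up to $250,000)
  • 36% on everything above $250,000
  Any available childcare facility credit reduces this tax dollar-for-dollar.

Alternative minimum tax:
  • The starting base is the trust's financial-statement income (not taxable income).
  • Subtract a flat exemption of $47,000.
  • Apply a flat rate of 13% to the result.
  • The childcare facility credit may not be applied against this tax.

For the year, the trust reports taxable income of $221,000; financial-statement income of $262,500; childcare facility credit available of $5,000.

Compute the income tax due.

Standard income tax:
  $82,000 × 13% = $10,660
  $139,000 × 23% = $31,970
  → $42,630
  Less childcare facility credit $5,000 → $37,630

Alternative minimum tax:
  Base (financial-statement income): $262,500
  Less exemption $47,000 → base $215,500
  $215,500 × 13% = $28,015

$37,630 > $28,015, so the standard income tax governs.

$37,630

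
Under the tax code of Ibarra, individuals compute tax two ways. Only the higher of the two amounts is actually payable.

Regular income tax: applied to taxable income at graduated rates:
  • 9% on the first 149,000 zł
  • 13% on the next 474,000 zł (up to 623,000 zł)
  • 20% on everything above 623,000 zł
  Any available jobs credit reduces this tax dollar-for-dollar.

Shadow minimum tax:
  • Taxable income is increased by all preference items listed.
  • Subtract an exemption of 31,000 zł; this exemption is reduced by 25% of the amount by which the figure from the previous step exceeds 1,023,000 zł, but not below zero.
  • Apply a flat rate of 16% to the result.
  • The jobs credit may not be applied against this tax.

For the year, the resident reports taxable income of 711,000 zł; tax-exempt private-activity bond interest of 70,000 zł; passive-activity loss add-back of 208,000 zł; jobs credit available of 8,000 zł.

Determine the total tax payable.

Regular income tax:
  149,000 zł × 9% = 13,410 zł
  474,000 zł × 13% = 61,620 zł
  88,000 zł × 20% = 17,600 zł
  → 92,630 zł
  Less jobs credit 8,000 zł → 84,630 zł

Shadow minimum tax:
  Adjusted income: 711,000 zł + 70,000 zł + 208,000 zł = 989,000 zł
  Exemption: 989,000 zł ≤ 1,023,000 zł, so full 31,000 zł applies
  Base: 989,000 zł − 31,000 zł = 958,000 zł
  958,000 zł × 16% = 153,280 zł

153,280 zł > 84,630 zł, so the shadow minimum tax is the binding amount.

153,280 zł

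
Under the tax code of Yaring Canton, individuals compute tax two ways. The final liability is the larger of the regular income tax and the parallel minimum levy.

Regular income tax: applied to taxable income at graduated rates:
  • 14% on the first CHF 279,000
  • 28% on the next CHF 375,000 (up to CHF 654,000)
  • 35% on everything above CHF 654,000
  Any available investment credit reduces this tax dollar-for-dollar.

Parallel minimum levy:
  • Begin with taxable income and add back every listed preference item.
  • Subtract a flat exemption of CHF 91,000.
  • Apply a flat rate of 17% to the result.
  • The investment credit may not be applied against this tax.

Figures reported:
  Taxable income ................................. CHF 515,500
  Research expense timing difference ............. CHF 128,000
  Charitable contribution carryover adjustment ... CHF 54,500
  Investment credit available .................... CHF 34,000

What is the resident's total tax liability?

Regular income tax:
  CHF 279,000 × 14% = CHF 39,060
  CHF 236,500 × 28% = CHF 66,220
  → CHF 105,280
  Less investment credit CHF 34,000 → CHF 71,280

Parallel minimum levy:
  Adjusted income: CHF 515,500 + CHF 128,000 + CHF 54,500 = CHF 698,000
  Less exemption CHF 91,000 → base CHF 607,000
  CHF 607,000 × 17% = CHF 103,190

CHF 103,190 > CHF 71,280, so the parallel minimum levy is the binding amount.

CHF 103,190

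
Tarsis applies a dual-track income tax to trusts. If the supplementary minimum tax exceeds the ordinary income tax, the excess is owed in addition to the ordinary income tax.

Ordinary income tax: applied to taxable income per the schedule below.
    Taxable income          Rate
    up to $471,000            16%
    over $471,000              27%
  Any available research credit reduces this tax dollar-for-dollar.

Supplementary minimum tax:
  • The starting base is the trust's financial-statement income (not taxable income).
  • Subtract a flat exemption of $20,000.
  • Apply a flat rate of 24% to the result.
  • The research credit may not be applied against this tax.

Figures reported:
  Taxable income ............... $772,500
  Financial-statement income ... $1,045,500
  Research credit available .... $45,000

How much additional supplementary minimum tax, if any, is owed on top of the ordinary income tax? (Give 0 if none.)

Ordinary income tax:
  $471,000 × 16% = $75,360
  $301,500 × 27% = $81,405
  → $156,765
  Less research credit $45,000 → $111,765

Supplementary minimum tax:
  Base (financial-statement income): $1,045,500
  Less exemption $20,000 → base $1,025,500
  $1,025,500 × 24% = $246,120

Excess of supplementary minimum tax over ordinary income tax: $246,120 − $111,765 = $134,355.

$134,355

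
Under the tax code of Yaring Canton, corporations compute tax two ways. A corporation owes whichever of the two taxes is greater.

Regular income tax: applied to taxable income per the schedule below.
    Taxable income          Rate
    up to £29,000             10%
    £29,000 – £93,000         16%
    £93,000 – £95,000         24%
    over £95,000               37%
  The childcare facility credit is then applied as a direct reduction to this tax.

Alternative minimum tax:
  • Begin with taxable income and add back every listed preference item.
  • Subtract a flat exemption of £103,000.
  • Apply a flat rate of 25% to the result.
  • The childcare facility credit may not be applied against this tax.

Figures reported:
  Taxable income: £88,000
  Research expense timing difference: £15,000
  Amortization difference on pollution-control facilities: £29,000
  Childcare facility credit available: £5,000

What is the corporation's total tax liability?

£7,340

Alternative minimum tax:
  Adjusted income: £88,000 + £15,000 + £29,000 = £132,000
  Less exemption £103,000 → base £29,000
  £29,000 × 25% = £7,250

Regular income tax:
  £29,000 × 10% = £2,900
  £59,000 × 16% = £9,440
  → £12,340
  Less childcare facility credit £5,000 → £7,340

£7,340 > £7,250, so the regular income tax governs.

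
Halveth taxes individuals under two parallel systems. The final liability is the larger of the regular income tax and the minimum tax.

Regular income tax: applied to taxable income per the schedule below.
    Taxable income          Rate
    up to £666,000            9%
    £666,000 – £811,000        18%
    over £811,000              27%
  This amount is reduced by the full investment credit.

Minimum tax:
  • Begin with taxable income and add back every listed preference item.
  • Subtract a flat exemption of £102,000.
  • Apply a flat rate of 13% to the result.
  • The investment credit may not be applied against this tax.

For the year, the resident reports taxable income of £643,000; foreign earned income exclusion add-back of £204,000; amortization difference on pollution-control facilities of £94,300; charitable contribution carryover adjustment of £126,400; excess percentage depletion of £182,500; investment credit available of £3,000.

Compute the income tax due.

Minimum tax:
  Adjusted income: £643,000 + £204,000 + £94,300 + £126,400 + £182,500 = £1,250,200
  Less exemption £102,000 → base £1,148,200
  £1,148,200 × 13% = £149,266

Regular income tax:
  £643,000 × 9% = £57,870
  Less investment credit £3,000 → £54,870

£149,266 > £54,870, so the minimum tax is the binding amount.

£149,266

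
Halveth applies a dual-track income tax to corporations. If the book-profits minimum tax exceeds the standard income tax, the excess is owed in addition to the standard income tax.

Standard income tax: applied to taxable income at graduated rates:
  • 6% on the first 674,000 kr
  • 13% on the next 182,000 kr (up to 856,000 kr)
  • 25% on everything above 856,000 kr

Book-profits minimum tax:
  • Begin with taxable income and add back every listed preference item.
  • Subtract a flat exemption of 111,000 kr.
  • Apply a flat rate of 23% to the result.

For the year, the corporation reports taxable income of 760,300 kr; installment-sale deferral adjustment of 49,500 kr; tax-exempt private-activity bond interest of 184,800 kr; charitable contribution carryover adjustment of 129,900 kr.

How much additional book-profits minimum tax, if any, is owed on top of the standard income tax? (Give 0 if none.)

181,446 kr

Standard income tax:
  674,000 kr × 6% = 40,440 kr
  86,300 kr × 13% = 11,219 kr
  → 51,659 kr

Book-profits minimum tax:
  Adjusted income: 760,300 kr + 49,500 kr + 184,800 kr + 129,900 kr = 1,124,500 kr
  Less exemption 111,000 kr → base 1,013,500 kr
  1,013,500 kr × 23% = 233,105 kr

Excess of book-profits minimum tax over standard income tax: 233,105 kr − 51,659 kr = 181,446 kr.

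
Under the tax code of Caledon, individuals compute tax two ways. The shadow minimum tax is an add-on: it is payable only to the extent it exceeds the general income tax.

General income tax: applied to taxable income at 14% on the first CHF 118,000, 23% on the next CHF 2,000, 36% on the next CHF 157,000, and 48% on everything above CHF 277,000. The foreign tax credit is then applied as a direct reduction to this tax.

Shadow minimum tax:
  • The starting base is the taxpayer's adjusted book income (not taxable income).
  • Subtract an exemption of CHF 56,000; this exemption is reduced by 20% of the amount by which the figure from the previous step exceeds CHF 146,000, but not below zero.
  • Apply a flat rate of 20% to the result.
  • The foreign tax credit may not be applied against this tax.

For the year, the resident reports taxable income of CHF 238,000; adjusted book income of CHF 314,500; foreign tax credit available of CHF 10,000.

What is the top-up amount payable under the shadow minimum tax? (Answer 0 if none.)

Shadow minimum tax:
  Base (adjusted book income): CHF 314,500
  Exemption: CHF 56,000 − 20% × (CHF 314,500 − CHF 146,000) = CHF 56,000 − CHF 33,700 = CHF 22,300
  Base: CHF 314,500 − CHF 22,300 = CHF 292,200
  CHF 292,200 × 20% = CHF 58,440

General income tax:
  CHF 118,000 × 14% = CHF 16,520
  CHF 2,000 × 23% = CHF 460
  CHF 118,000 × 36% = CHF 42,480
  → CHF 59,460
  Less foreign tax credit CHF 10,000 → CHF 49,460

Excess of shadow minimum tax over general income tax: CHF 58,440 − CHF 49,460 = CHF 8,980.

CHF 8,980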